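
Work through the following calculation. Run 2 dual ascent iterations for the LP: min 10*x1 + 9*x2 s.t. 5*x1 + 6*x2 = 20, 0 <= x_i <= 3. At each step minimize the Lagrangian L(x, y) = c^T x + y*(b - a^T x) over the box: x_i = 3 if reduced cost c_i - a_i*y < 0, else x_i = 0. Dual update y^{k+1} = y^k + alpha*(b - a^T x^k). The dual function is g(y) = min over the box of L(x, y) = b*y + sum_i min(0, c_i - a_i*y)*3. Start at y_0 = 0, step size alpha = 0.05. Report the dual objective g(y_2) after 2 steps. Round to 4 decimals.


Dual ascent for LP: min 10*x1 + 9*x2, 5*x1 + 6*x2 = 20, 0 <= x_i <= 3
Step 1: y^k = 0.0, reduced costs: (10.0, 9.0)
  x^k = (0.0, 0.0), subgradient = b - a^T x = 20.0
  y^{k+1} = 0.0 + 0.05*20.0 = 1.0
Step 2: y^k = 1.0, reduced costs: (5.0, 3.0)
  x^k = (0.0, 0.0), subgradient = b - a^T x = 20.0
  y^{k+1} = 1.0 + 0.05*20.0 = 2.0
Dual objective at y_2 = 2.0: reduced costs (0.0, -3.0), box minimizer x = (0.0, 3.0)
g(y_2) = b*y + (c1 - a1*y)*x1 + (c2 - a2*y)*x2 = 20*2.0 + 0.0*0.0 + (-3.0)*3.0 = 40.0 + 0.0 - 9.0 = 31.0


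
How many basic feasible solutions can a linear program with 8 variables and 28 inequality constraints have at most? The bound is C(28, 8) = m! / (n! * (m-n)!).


Each vertex corresponds to some choice of n active constraints out of m, so the number of vertices is at most C(m, n) = m! / (n!(m-n)!).
m = 28, n = 8
Numerator: 28 * 27 * 26 * 25 * 24 * 23 * 22 * 21
Denominator: 8! = 40320
C(28, 8) = 3108105


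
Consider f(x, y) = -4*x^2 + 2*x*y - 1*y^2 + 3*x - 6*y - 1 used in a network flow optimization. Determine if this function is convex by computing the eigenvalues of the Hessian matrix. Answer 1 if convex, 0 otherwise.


The Hessian of f(x,y) = -4*x^2 + 2*x*y - 1*y^2 + 3*x - 6*y - 1 is:
H = [[-8, 2], [2, -2]]
Trace = -8 - 2 = -10
Determinant = -8*-2 - (2)^2 = 12
Discriminant = (-10)^2 - 4*12 = 52.0
Eigenvalues: lambda_1 = -8.6056, lambda_2 = -1.3944
The function is not convex.

0


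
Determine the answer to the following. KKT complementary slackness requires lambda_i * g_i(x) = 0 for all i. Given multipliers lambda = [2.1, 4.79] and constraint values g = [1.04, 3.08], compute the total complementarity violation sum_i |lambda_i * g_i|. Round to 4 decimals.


KKT complementary slackness check:
lambda_1 * g_1 = 2.1 * 1.04 = 2.184
lambda_2 * g_2 = 4.79 * 3.08 = 14.7532
Total violation = 2.184 + 14.7532 = 16.9372


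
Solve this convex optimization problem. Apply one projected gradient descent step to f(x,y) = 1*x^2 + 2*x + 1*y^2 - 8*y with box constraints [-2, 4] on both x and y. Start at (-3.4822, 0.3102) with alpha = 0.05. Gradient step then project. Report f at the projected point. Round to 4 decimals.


Step 1: Compute gradient at (-3.4822, 0.3102).
grad_x = 2*1*-3.4822 + 2 = -4.9644
grad_y = 2*1*0.3102 - 8 = -7.3796
Step 2: Gradient step.
x_raw = -3.4822 - 0.05*-4.9644 = -3.234
y_raw = 0.3102 - 0.05*-7.3796 = 0.6792
Step 3: Project onto [-2, 4].
x_proj = clip(-3.234) = -2.0
y_proj = clip(0.6792) = 0.6792
Step 4: Evaluate f.
f(-2.0, 0.6792) = -4.9722


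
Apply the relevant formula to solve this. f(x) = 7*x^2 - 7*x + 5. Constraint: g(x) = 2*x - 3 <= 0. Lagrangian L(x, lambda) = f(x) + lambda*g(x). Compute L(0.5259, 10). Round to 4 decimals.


Step 1: Evaluate f(x).
f(0.5259) = 7*0.5259^2 - 7*0.5259 + 5 = 3.2547
Step 2: Evaluate g(x).
g(0.5259) = 2*0.5259 - 3 = -1.9482
Step 3: Compute Lagrangian.
L = 3.2547 + 10*-1.9482 = -16.2273


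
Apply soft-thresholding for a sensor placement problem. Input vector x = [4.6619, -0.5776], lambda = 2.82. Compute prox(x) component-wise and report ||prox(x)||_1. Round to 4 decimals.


Soft-thresholding with lambda = 2.82:
prox(4.6619) = sign(4.6619)*max(|4.6619| - 2.82, 0) = 1.8419
prox(-0.5776) = sign(-0.5776)*max(|-0.5776| - 2.82, 0) = 0.0
prox(x) = [1.8419, 0.0]
||prox(x)||_1 = 1.8419 + 0.0 = 1.8419


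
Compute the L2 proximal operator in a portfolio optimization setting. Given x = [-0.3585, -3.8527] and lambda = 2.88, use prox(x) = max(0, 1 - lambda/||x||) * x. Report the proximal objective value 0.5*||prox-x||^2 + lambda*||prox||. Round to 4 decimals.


Step 1: Compute ||x||.
||x|| = 3.8693
Step 2: Compute scaling factor.
scale = max(0, 1 - 2.88/3.8693) = 0.2557
Step 3: prox(x) = [-0.0917, -0.9851]
||prox(x)|| = 0.9893
Step 4: Proximal objective.
0.5*||prox-x||^2 = 4.1472
lambda*||prox|| = 2.8492
Total = 6.9965


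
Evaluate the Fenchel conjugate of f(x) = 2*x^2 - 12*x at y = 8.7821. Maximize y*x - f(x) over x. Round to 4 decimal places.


f*(y) = sup_x {y*x - a*x^2 - b*x} = sup_x {(y-b)*x - a*x^2}
FOC: (y - b) - 2a*x = 0 => x* = (y - b)/(2a)
x* = (8.7821 + 12)/(2*2) = 5.1955
f*(8.7821) = (y-b)^2/(4a) = (8.7821 + 12)^2/(4*2)
= 431.8957/8 = 53.987


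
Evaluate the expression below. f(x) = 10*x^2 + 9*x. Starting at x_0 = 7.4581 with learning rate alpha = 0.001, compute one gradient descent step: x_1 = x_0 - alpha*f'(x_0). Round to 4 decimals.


We compute the gradient at x_0 and apply the update.
f'(x) = 20*x + 9
f'(7.4581) = 20*7.4581 + 9 = 158.162
x_1 = 7.4581 - 0.001*158.162 = 7.2999


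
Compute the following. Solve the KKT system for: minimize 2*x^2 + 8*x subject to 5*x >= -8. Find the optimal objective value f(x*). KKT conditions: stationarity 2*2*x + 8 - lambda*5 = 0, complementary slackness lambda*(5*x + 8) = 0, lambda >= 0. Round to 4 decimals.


Step 1: Try lambda = 0 (constraint inactive).
x_unc = -8/(2*2) = -2.0
Check: 5*-2.0 = -10.0 < -8 -- violated!
Step 2: Constraint must be active: 5*x = -8
x* = -8/5 = -1.6
lambda = (2*2*(-1.6) + 8)/5 = 0.32
Step 3: Compute optimal value.
f(x*) = 2*(-1.6)^2 + 8*(-1.6) = -7.68


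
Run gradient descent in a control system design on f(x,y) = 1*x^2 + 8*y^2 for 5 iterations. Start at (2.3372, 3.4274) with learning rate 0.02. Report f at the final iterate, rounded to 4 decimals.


Gradient descent on f(x,y) = 1*x^2 + 8*y^2.
Starting point: (2.3372, 3.4274), alpha = 0.02
Step 1: grad_x = 2*1*2.3372 = 4.6744, grad_y = 2*8*3.4274 = 54.8384
  x_1 = 2.3372 - 0.02*4.6744 = 2.2437
  y_1 = 3.4274 - 0.02*54.8384 = 2.3306
Step 2: grad_x = 2*1*2.2437 = 4.4874, grad_y = 2*8*2.3306 = 37.2901
  x_2 = 2.2437 - 0.02*4.4874 = 2.154
  y_2 = 2.3306 - 0.02*37.2901 = 1.5848
Step 3: grad_x = 2*1*2.154 = 4.3079, grad_y = 2*8*1.5848 = 25.3573
  x_3 = 2.154 - 0.02*4.3079 = 2.0678
  y_3 = 1.5848 - 0.02*25.3573 = 1.0777
Step 4: grad_x = 2*1*2.0678 = 4.1356, grad_y = 2*8*1.0777 = 17.2429
  x_4 = 2.0678 - 0.02*4.1356 = 1.9851
  y_4 = 1.0777 - 0.02*17.2429 = 0.7328
Step 5: grad_x = 2*1*1.9851 = 3.9702, grad_y = 2*8*0.7328 = 11.7252
  x_5 = 1.9851 - 0.02*3.9702 = 1.9057
  y_5 = 0.7328 - 0.02*11.7252 = 0.4983
f(1.9057, 0.4983) = 1*1.9057^2 + 8*0.4983^2 = 5.6182


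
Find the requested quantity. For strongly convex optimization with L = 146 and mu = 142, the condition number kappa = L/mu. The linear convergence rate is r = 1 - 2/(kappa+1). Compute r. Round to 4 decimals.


Step 1: Compute the condition number.
kappa = L/mu = 146/142 = 1.0282
Step 2: Compute the convergence rate.
r = 1 - 2/(kappa + 1) = 1 - 2*mu/(L + mu) = (L - mu)/(L + mu) = 4/288 = 0.0139


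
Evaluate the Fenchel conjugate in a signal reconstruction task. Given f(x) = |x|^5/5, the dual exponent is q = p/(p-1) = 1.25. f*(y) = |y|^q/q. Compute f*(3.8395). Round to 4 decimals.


The conjugate exponent q satisfies 1/p + 1/q = 1.
p = 5, so q = 5/(5 - 1) = 1.25
|y|^q = 3.8395^1.25 = 5.3746
f*(3.8395) = 5.3746 / 1.25 = 4.2997


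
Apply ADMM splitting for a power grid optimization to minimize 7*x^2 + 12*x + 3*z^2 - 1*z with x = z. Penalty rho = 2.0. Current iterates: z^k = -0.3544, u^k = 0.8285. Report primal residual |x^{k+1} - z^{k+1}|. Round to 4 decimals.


ADMM iteration with rho = 2.0, z^k = -0.3544, u^k = 0.8285
Step 1: x-update.
Minimize 7*x^2 + 12*x + (2.0/2)*(x + 0.3544 + 0.8285)^2
FOC: (2*7 + 2.0)*x = -12 + 2.0*(-0.3544 - 0.8285)
x^{k+1} = -0.8979
Step 2: z-update.
Minimize 3*z^2 - 1*z + (2.0/2)*(-0.8979 - z + 0.8285)^2
FOC: (2*3 + 2.0)*z = 1 + 2.0*(-0.8979 + 0.8285)
z^{k+1} = 0.1077
Step 3: u-update.
u^{k+1} = 0.8285 - 0.8979 - 0.1077 = -0.177
Step 4: Primal residual = |-0.8979 - 0.1077| = 1.0055


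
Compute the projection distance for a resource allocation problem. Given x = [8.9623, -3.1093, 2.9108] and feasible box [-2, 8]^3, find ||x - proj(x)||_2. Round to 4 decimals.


Project each component onto [-2, 8].
clip(8.9623) = 8.0, clip(-3.1093) = -2.0, clip(2.9108) = 2.9108
Projection = [8.0, -2.0, 2.9108]
Squared diffs: [0.926, 1.2305, 0.0]
Distance = sqrt(2.1565) = 1.4685


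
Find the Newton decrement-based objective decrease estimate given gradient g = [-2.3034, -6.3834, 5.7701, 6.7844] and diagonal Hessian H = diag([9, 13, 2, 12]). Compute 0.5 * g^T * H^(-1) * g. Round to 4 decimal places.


Step 1: H is diagonal, so H^(-1) * g = [-0.2559, -0.491, 2.8851, 0.5654].
Step 2: g^T H^(-1) g = sum_i g_i^2 / H_ii
  = (-2.3034)^2/9 + (-6.3834)^2/13 + (5.7701)^2/2 + (6.7844)^2/12
  = 0.5895 + 3.1344 + 16.647 + 3.8357 = 24.2067
Step 3: Objective decrease = 0.5 * g^T H^(-1) g = 12.1033


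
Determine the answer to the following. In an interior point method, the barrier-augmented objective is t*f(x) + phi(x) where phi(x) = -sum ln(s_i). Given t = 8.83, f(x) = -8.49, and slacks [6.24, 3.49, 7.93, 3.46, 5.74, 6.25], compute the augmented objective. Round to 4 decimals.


Step 1: Compute log-barrier.
ln values: [1.831, 1.2499, 2.0707, 1.2413, 1.7475, 1.8326]
phi = -(1.831 + 1.2499 + 2.0707 + 1.2413 + 1.7475 + 1.8326) = -9.9728
Step 2: Compute augmented objective.
t*f(x) = 8.83*-8.49 = -74.9667
Total = -74.9667 - 9.9728 = -84.9395


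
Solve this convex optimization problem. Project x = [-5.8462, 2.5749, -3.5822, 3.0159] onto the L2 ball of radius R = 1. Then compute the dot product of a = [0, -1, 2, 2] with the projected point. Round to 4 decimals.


Step 1: Compute ||x|| (intermediates to 6 decimals).
||x|| = sqrt((-5.8462)^2 + 2.5749^2 + (-3.5822)^2 + 3.0159^2) = 7.920604
Step 2: Project.
Since ||x|| > R, scale = R/||x|| = 1/7.920604 = 0.126253, proj(x) = scale * x
proj(x) = [-0.7381, 0.325089, -0.452263, 0.380766]
Step 3: Dot product.
a^T * proj(x) = 0*(-0.7381) - 1*0.325089 + 2*(-0.452263) + 2*0.380766 = -0.4681


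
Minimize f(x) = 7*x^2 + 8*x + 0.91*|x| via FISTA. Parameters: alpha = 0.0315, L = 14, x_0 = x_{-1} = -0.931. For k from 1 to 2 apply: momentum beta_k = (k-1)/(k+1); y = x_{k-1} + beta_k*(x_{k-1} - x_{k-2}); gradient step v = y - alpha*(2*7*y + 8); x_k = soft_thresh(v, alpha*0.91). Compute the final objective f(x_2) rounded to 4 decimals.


FISTA on f(x) = 7*x^2 + 8*x + 0.91*|x|
L = 14, alpha = 0.0315
Iteration 1: beta = 0.0, y = -0.931 + 0.0*(-0.931 + 0.931) = -0.931
  grad(y) = -5.034, v = y - alpha*grad = -0.7724
  prox(v) = soft_thresh(-0.7724, 0.0287) = -0.7438
Iteration 2: beta = 0.3333, y = -0.7438 + 0.3333*(-0.7438 + 0.931) = -0.6814
  grad(y) = -1.5389, v = y - alpha*grad = -0.6329
  prox(v) = soft_thresh(-0.6329, 0.0287) = -0.6042
f(x_2) = 7*(-0.6042)^2 + 8*(-0.6042) + 0.91*|-0.6042| = -1.7284


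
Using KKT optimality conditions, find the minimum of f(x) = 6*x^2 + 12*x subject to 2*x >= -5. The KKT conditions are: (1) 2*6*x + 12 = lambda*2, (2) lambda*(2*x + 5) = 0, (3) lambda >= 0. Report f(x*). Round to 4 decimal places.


Step 1: Try lambda = 0 (constraint inactive).
Stationarity: 2*6*x + 12 = 0
x* = -12/(2*6) = -1.0
Check constraint: 2*-1.0 = -2.0 >= -5 -- satisfied.
Step 2: Compute optimal value.
f(x*) = 6*(-1.0)^2 + 12*(-1.0) = -6.0


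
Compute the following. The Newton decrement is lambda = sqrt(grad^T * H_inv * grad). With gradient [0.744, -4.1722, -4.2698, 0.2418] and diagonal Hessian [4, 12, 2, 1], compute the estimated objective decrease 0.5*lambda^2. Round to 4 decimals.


Step 1: H is diagonal, so H^(-1) * g = [0.186, -0.3477, -2.1349, 0.2418].
Step 2: g^T H^(-1) g = sum_i g_i^2 / H_ii
  = (0.744)^2/4 + (-4.1722)^2/12 + (-4.2698)^2/2 + (0.2418)^2/1
  = 0.1384 + 1.4506 + 9.1156 + 0.0585 = 10.7631
Step 3: Objective decrease = 0.5 * g^T H^(-1) g = 5.3815


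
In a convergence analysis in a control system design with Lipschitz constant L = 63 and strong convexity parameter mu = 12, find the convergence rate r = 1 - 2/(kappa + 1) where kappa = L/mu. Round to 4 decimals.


Step 1: Compute the condition number.
kappa = L/mu = 63/12 = 5.25
Step 2: Compute the convergence rate.
r = 1 - 2/(kappa + 1) = 1 - 2*mu/(L + mu) = (L - mu)/(L + mu) = 51/75 = 0.68


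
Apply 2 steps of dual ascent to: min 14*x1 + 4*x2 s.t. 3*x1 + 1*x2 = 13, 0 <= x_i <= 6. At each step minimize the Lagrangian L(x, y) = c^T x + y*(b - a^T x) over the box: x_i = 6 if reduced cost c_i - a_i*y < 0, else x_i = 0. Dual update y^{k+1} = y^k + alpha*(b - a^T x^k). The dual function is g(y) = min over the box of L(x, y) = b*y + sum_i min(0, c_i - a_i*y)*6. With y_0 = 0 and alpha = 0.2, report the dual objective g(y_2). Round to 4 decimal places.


Dual ascent for LP: min 14*x1 + 4*x2, 3*x1 + 1*x2 = 13, 0 <= x_i <= 6
Step 1: y^k = 0.0, reduced costs: (14.0, 4.0)
  x^k = (0.0, 0.0), subgradient = b - a^T x = 13.0
  y^{k+1} = 0.0 + 0.2*13.0 = 2.6
Step 2: y^k = 2.6, reduced costs: (6.2, 1.4)
  x^k = (0.0, 0.0), subgradient = b - a^T x = 13.0
  y^{k+1} = 2.6 + 0.2*13.0 = 5.2
Dual objective at y_2 = 5.2: reduced costs (-1.6, -1.2), box minimizer x = (6.0, 6.0)
g(y_2) = b*y + (c1 - a1*y)*x1 + (c2 - a2*y)*x2 = 13*5.2 + (-1.6)*6.0 + (-1.2)*6.0 = 67.6 - 9.6 - 7.2 = 50.8


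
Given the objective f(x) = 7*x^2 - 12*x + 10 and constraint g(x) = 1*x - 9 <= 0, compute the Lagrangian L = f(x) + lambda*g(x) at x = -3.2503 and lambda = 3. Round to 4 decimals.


Step 1: Evaluate f(x).
f(-3.2503) = 7*(-3.2503)^2 - 12*(-3.2503) + 10 = 122.9548
Step 2: Evaluate g(x).
g(-3.2503) = 1*-3.2503 - 9 = -12.2503
Step 3: Compute Lagrangian.
L = 122.9548 + 3*-12.2503 = 86.2039


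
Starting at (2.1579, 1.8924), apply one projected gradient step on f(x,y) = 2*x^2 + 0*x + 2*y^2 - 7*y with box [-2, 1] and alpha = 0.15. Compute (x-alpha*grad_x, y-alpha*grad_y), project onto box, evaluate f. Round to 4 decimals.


Step 1: Compute gradient at (2.1579, 1.8924).
grad_x = 2*2*2.1579 + 0 = 8.6316
grad_y = 2*2*1.8924 - 7 = 0.5696
Step 2: Gradient step.
x_raw = 2.1579 - 0.15*8.6316 = 0.8632
y_raw = 1.8924 - 0.15*0.5696 = 1.807
Step 3: Project onto [-2, 1].
x_proj = clip(0.8632) = 0.8632
y_proj = clip(1.807) = 1.0
Step 4: Evaluate f.
f(0.8632, 1.0) = -3.5099


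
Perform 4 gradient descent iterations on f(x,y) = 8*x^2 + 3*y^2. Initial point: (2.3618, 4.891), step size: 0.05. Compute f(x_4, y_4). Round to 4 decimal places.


Gradient descent on f(x,y) = 8*x^2 + 3*y^2.
Starting point: (2.3618, 4.891), alpha = 0.05
Step 1: grad_x = 2*8*2.3618 = 37.7888, grad_y = 2*3*4.891 = 29.346
  x_1 = 2.3618 - 0.05*37.7888 = 0.4724
  y_1 = 4.891 - 0.05*29.346 = 3.4237
Step 2: grad_x = 2*8*0.4724 = 7.5578, grad_y = 2*3*3.4237 = 20.5422
  x_2 = 0.4724 - 0.05*7.5578 = 0.0945
  y_2 = 3.4237 - 0.05*20.5422 = 2.3966
Step 3: grad_x = 2*8*0.0945 = 1.5116, grad_y = 2*3*2.3966 = 14.3795
  x_3 = 0.0945 - 0.05*1.5116 = 0.0189
  y_3 = 2.3966 - 0.05*14.3795 = 1.6776
Step 4: grad_x = 2*8*0.0189 = 0.3023, grad_y = 2*3*1.6776 = 10.0657
  x_4 = 0.0189 - 0.05*0.3023 = 0.0038
  y_4 = 1.6776 - 0.05*10.0657 = 1.1743
f(0.0038, 1.1743) = 8*0.0038^2 + 3*1.1743^2 = 4.1373


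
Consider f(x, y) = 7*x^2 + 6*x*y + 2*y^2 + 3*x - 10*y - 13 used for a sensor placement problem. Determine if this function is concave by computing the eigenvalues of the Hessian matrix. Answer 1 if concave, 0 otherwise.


The Hessian of f(x,y) = 7*x^2 + 6*x*y + 2*y^2 + 3*x - 10*y - 13 is:
H = [[14, 6], [6, 4]]
Trace = 14 + 4 = 18
Determinant = 14*4 - (6)^2 = 20
Discriminant = (18)^2 - 4*20 = 244.0
Eigenvalues: lambda_1 = 1.1898, lambda_2 = 16.8102
The function is not concave.

0


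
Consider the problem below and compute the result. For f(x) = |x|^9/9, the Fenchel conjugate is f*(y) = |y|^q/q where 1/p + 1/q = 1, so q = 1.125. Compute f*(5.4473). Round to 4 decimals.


The conjugate exponent q satisfies 1/p + 1/q = 1.
p = 9, so q = 9/(9 - 1) = 1.125
|y|^q = 5.4473^1.125 = 6.7329
f*(5.4473) = 6.7329 / 1.125 = 5.9848


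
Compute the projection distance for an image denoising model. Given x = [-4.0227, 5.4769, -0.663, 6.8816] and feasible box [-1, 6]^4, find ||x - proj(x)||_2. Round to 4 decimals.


Project each component onto [-1, 6].
clip(-4.0227) = -1.0, clip(5.4769) = 5.4769, clip(-0.663) = -0.663, clip(6.8816) = 6.0
Projection = [-1.0, 5.4769, -0.663, 6.0]
Squared diffs: [9.1367, 0.0, 0.0, 0.7772]
Distance = sqrt(9.9139) = 3.1486


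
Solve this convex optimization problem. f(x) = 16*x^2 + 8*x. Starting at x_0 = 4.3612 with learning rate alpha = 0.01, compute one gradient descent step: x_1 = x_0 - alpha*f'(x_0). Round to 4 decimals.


We compute the gradient at x_0 and apply the update.
f'(x) = 32*x + 8
f'(4.3612) = 32*4.3612 + 8 = 147.5584
x_1 = 4.3612 - 0.01*147.5584 = 2.8856


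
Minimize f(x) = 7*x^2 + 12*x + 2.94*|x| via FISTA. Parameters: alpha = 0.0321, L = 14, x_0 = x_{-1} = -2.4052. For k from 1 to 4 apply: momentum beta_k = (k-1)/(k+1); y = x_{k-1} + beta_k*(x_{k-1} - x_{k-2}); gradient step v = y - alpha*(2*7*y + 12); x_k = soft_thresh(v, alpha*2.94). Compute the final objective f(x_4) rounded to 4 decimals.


FISTA on f(x) = 7*x^2 + 12*x + 2.94*|x|
L = 14, alpha = 0.0321
Iteration 1: beta = 0.0, y = -2.4052 + 0.0*(-2.4052 + 2.4052) = -2.4052
  grad(y) = -21.6728, v = y - alpha*grad = -1.7095
  prox(v) = soft_thresh(-1.7095, 0.0944) = -1.6151
Iteration 2: beta = 0.3333, y = -1.6151 + 0.3333*(-1.6151 + 2.4052) = -1.3518
  grad(y) = -6.9248, v = y - alpha*grad = -1.1295
  prox(v) = soft_thresh(-1.1295, 0.0944) = -1.0351
Iteration 3: beta = 0.5, y = -1.0351 + 0.5*(-1.0351 + 1.6151) = -0.7451
  grad(y) = 1.5686, v = y - alpha*grad = -0.7955
  prox(v) = soft_thresh(-0.7955, 0.0944) = -0.7011
Iteration 4: beta = 0.6, y = -0.7011 + 0.6*(-0.7011 + 1.0351) = -0.5007
  grad(y) = 4.9908, v = y - alpha*grad = -0.6609
  prox(v) = soft_thresh(-0.6609, 0.0944) = -0.5665
f(x_4) = 7*(-0.5665)^2 + 12*(-0.5665) + 2.94*|-0.5665| = -2.886


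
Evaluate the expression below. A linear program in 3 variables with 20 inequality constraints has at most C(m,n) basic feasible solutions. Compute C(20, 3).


Each vertex corresponds to some choice of n active constraints out of m, so the number of vertices is at most C(m, n) = m! / (n!(m-n)!).
m = 20, n = 3
Numerator: 20 * 19 * 18
Denominator: 3! = 6
C(20, 3) = 1140


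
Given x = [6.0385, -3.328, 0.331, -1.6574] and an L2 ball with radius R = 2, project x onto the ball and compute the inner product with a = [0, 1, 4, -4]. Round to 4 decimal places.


Step 1: Compute ||x|| (intermediates to 6 decimals).
||x|| = sqrt(6.0385^2 + (-3.328)^2 + 0.331^2 + (-1.6574)^2) = 7.098986
Step 2: Project.
Since ||x|| > R, scale = R/||x|| = 2/7.098986 = 0.28173, proj(x) = scale * x
proj(x) = [1.701227, -0.937597, 0.093253, -0.466939]
Step 3: Dot product.
a^T * proj(x) = 0*1.701227 + 1*(-0.937597) + 4*0.093253 - 4*(-0.466939) = 1.3032


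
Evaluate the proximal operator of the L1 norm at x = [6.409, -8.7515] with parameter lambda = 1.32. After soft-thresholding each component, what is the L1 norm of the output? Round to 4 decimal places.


Soft-thresholding with lambda = 1.32:
prox(6.409) = sign(6.409)*max(|6.409| - 1.32, 0) = 5.089
prox(-8.7515) = sign(-8.7515)*max(|-8.7515| - 1.32, 0) = -7.4315
prox(x) = [5.089, -7.4315]
||prox(x)||_1 = 5.089 + 7.4315 = 12.5205


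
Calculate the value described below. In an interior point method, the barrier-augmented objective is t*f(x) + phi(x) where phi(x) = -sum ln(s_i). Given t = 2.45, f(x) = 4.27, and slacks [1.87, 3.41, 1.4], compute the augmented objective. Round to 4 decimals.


Step 1: Compute log-barrier.
ln values: [0.6259, 1.2267, 0.3365]
phi = -(0.6259 + 1.2267 + 0.3365) = -2.1891
Step 2: Compute augmented objective.
t*f(x) = 2.45*4.27 = 10.4615
Total = 10.4615 - 2.1891 = 8.2724


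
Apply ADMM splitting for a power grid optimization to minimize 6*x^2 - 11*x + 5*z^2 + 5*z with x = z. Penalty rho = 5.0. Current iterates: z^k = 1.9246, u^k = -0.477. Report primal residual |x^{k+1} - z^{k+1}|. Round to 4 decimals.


ADMM iteration with rho = 5.0, z^k = 1.9246, u^k = -0.477
Step 1: x-update.
Minimize 6*x^2 - 11*x + (5.0/2)*(x - 1.9246 - 0.477)^2
FOC: (2*6 + 5.0)*x = 11 + 5.0*(1.9246 + 0.477)
x^{k+1} = 1.3534
Step 2: z-update.
Minimize 5*z^2 + 5*z + (5.0/2)*(1.3534 - z - 0.477)^2
FOC: (2*5 + 5.0)*z = -5 + 5.0*(1.3534 - 0.477)
z^{k+1} = -0.0412
Step 3: u-update.
u^{k+1} = -0.477 + 1.3534 + 0.0412 = 0.9176
Step 4: Primal residual = |1.3534 + 0.0412| = 1.3946


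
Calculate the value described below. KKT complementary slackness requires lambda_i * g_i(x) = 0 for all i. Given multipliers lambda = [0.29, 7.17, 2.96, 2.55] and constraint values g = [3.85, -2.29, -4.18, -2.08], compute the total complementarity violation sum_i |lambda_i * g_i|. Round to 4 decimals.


KKT complementary slackness check:
lambda_1 * g_1 = 0.29 * 3.85 = 1.1165
lambda_2 * g_2 = 7.17 * -2.29 = -16.4193
lambda_3 * g_3 = 2.96 * -4.18 = -12.3728
lambda_4 * g_4 = 2.55 * -2.08 = -5.304
Total violation = 1.1165 + 16.4193 + 12.3728 + 5.304 = 35.2126


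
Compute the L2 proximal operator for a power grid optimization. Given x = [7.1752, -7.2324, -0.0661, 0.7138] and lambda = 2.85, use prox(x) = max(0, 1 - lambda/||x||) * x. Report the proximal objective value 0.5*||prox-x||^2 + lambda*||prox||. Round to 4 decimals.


Step 1: Compute ||x||.
||x|| = 10.213
Step 2: Compute scaling factor.
scale = max(0, 1 - 2.85/10.213) = 0.7209
Step 3: prox(x) = [5.1729, -5.2142, -0.0477, 0.5146]
||prox(x)|| = 7.363
Step 4: Proximal objective.
0.5*||prox-x||^2 = 4.0613
lambda*||prox|| = 20.9846
Total = 25.0457


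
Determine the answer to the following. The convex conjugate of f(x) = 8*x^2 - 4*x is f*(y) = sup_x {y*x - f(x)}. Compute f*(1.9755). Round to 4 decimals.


f*(y) = sup_x {y*x - a*x^2 - b*x} = sup_x {(y-b)*x - a*x^2}
FOC: (y - b) - 2a*x = 0 => x* = (y - b)/(2a)
x* = (1.9755 + 4)/(2*8) = 0.3735
f*(1.9755) = (y-b)^2/(4a) = (1.9755 + 4)^2/(4*8)
= 35.7066/32 = 1.1158


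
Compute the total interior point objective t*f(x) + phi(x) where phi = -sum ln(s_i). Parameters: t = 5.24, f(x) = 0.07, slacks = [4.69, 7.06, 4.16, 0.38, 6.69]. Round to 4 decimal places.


Step 1: Compute log-barrier.
ln values: [1.5454, 1.9544, 1.4255, -0.9676, 1.9006]
phi = -(1.5454 + 1.9544 + 1.4255 - 0.9676 + 1.9006) = -5.8584
Step 2: Compute augmented objective.
t*f(x) = 5.24*0.07 = 0.3668
Total = 0.3668 - 5.8584 = -5.4916


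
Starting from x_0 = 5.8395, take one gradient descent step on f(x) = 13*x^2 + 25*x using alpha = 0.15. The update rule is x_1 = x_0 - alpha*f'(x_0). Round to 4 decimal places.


We compute the gradient at x_0 and apply the update.
f'(x) = 26*x + 25
f'(5.8395) = 26*5.8395 + 25 = 176.827
x_1 = 5.8395 - 0.15*176.827 = -20.6846


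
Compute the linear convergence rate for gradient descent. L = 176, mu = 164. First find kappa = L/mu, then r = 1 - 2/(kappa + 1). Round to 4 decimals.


Step 1: Compute the condition number.
kappa = L/mu = 176/164 = 1.0732
Step 2: Compute the convergence rate.
r = 1 - 2/(kappa + 1) = 1 - 2*mu/(L + mu) = (L - mu)/(L + mu) = 12/340 = 0.0353


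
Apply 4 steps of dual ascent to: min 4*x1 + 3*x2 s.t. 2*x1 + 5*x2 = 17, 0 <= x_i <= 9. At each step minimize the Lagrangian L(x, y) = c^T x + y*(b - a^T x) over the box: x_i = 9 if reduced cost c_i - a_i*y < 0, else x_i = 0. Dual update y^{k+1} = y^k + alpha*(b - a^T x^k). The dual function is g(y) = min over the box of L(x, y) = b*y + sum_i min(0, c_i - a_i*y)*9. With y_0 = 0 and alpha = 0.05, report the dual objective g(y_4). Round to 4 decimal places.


Dual ascent for LP: min 4*x1 + 3*x2, 2*x1 + 5*x2 = 17, 0 <= x_i <= 9
Step 1: y^k = 0.0, reduced costs: (4.0, 3.0)
  x^k = (0.0, 0.0), subgradient = b - a^T x = 17.0
  y^{k+1} = 0.0 + 0.05*17.0 = 0.85
Step 2: y^k = 0.85, reduced costs: (2.3, -1.25)
  x^k = (0.0, 9.0), subgradient = b - a^T x = -28.0
  y^{k+1} = 0.85 + 0.05*-28.0 = -0.55
Step 3: y^k = -0.55, reduced costs: (5.1, 5.75)
  x^k = (0.0, 0.0), subgradient = b - a^T x = 17.0
  y^{k+1} = -0.55 + 0.05*17.0 = 0.3
Step 4: y^k = 0.3, reduced costs: (3.4, 1.5)
  x^k = (0.0, 0.0), subgradient = b - a^T x = 17.0
  y^{k+1} = 0.3 + 0.05*17.0 = 1.15
Dual objective at y_4 = 1.15: reduced costs (1.7, -2.75), box minimizer x = (0.0, 9.0)
g(y_4) = b*y + (c1 - a1*y)*x1 + (c2 - a2*y)*x2 = 17*1.15 + 1.7*0.0 + (-2.75)*9.0 = 19.55 + 0.0 - 24.75 = -5.2


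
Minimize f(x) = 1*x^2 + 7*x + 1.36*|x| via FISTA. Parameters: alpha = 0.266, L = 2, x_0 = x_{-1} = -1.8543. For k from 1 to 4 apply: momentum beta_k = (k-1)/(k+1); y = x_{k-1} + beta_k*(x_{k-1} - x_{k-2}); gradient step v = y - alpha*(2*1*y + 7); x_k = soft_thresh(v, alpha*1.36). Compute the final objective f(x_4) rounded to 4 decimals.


FISTA on f(x) = 1*x^2 + 7*x + 1.36*|x|
L = 2, alpha = 0.266
Iteration 1: beta = 0.0, y = -1.8543 + 0.0*(-1.8543 + 1.8543) = -1.8543
  grad(y) = 3.2914, v = y - alpha*grad = -2.7298
  prox(v) = soft_thresh(-2.7298, 0.3618) = -2.3681
Iteration 2: beta = 0.3333, y = -2.3681 + 0.3333*(-2.3681 + 1.8543) = -2.5393
  grad(y) = 1.9214, v = y - alpha*grad = -3.0504
  prox(v) = soft_thresh(-3.0504, 0.3618) = -2.6886
Iteration 3: beta = 0.5, y = -2.6886 + 0.5*(-2.6886 + 2.3681) = -2.8489
  grad(y) = 1.3022, v = y - alpha*grad = -3.1953
  prox(v) = soft_thresh(-3.1953, 0.3618) = -2.8335
Iteration 4: beta = 0.6, y = -2.8335 + 0.6*(-2.8335 + 2.6886) = -2.9205
  grad(y) = 1.159, v = y - alpha*grad = -3.2288
  prox(v) = soft_thresh(-3.2288, 0.3618) = -2.867
f(x_4) = 1*(-2.867)^2 + 7*(-2.867) + 1.36*|-2.867| = -7.9502


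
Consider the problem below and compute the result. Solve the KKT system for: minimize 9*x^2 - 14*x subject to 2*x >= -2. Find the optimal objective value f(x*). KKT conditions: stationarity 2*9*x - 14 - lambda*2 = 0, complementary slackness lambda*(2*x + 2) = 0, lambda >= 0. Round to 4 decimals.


Step 1: Try lambda = 0 (constraint inactive).
Stationarity: 2*9*x - 14 = 0
x* = 14/(2*9) = 7/9 = 0.7778 (rounded; the exact value 7/9 is used below)
Check constraint: 2*0.7778 = 1.5556 >= -2 -- satisfied.
Step 2: Compute optimal value.
f(x*) = 9*(7/9)^2 - 14*(7/9) = -5.4444


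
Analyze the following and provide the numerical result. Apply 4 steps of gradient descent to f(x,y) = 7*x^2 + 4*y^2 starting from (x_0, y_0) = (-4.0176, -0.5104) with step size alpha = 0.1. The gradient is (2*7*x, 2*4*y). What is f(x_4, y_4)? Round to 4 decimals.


Gradient descent on f(x,y) = 7*x^2 + 4*y^2.
Starting point: (-4.0176, -0.5104), alpha = 0.1
Step 1: grad_x = 2*7*-4.0176 = -56.2464, grad_y = 2*4*-0.5104 = -4.0832
  x_1 = -4.0176 - 0.1*-56.2464 = 1.607
  y_1 = -0.5104 - 0.1*-4.0832 = -0.1021
Step 2: grad_x = 2*7*1.607 = 22.4986, grad_y = 2*4*-0.1021 = -0.8166
  x_2 = 1.607 - 0.1*22.4986 = -0.6428
  y_2 = -0.1021 - 0.1*-0.8166 = -0.0204
Step 3: grad_x = 2*7*-0.6428 = -8.9994, grad_y = 2*4*-0.0204 = -0.1633
  x_3 = -0.6428 - 0.1*-8.9994 = 0.2571
  y_3 = -0.0204 - 0.1*-0.1633 = -0.0041
Step 4: grad_x = 2*7*0.2571 = 3.5998, grad_y = 2*4*-0.0041 = -0.0327
  x_4 = 0.2571 - 0.1*3.5998 = -0.1029
  y_4 = -0.0041 - 0.1*-0.0327 = -0.0008
f(-0.1029, -0.0008) = 7*(-0.1029)^2 + 4*(-0.0008)^2 = 0.0741


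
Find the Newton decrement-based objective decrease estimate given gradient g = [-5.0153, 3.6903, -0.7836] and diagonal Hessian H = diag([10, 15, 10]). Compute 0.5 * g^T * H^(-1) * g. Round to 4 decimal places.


Step 1: H is diagonal, so H^(-1) * g = [-0.5015, 0.246, -0.0784].
Step 2: g^T H^(-1) g = sum_i g_i^2 / H_ii
  = (-5.0153)^2/10 + (3.6903)^2/15 + (-0.7836)^2/10
  = 2.5153 + 0.9079 + 0.0614 = 3.4846
Step 3: Objective decrease = 0.5 * g^T H^(-1) g = 1.7423


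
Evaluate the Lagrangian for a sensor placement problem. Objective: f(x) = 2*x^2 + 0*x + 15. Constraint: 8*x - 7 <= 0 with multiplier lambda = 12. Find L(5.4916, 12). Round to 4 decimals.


Step 1: Evaluate f(x).
f(5.4916) = 2*5.4916^2 + 0*5.4916 + 15 = 75.3153
Step 2: Evaluate g(x).
g(5.4916) = 8*5.4916 - 7 = 36.9328
Step 3: Compute Lagrangian.
L = 75.3153 + 12*36.9328 = 518.5089


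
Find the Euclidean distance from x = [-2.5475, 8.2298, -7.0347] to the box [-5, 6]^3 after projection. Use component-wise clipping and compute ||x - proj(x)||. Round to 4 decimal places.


Project each component onto [-5, 6].
clip(-2.5475) = -2.5475, clip(8.2298) = 6.0, clip(-7.0347) = -5.0
Projection = [-2.5475, 6.0, -5.0]
Squared diffs: [0.0, 4.972, 4.14]
Distance = sqrt(9.112) = 3.0186


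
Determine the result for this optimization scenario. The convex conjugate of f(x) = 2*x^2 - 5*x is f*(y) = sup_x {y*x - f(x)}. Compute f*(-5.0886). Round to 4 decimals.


f*(y) = sup_x {y*x - a*x^2 - b*x} = sup_x {(y-b)*x - a*x^2}
FOC: (y - b) - 2a*x = 0 => x* = (y - b)/(2a)
x* = (-5.0886 + 5)/(2*2) = -0.0222
f*(-5.0886) = (y-b)^2/(4a) = (-5.0886 + 5)^2/(4*2)
= 0.0078/8 = 0.001


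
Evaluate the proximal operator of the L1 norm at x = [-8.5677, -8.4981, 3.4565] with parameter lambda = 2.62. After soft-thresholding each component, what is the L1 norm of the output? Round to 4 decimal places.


Soft-thresholding with lambda = 2.62:
prox(-8.5677) = sign(-8.5677)*max(|-8.5677| - 2.62, 0) = -5.9477
prox(-8.4981) = sign(-8.4981)*max(|-8.4981| - 2.62, 0) = -5.8781
prox(3.4565) = sign(3.4565)*max(|3.4565| - 2.62, 0) = 0.8365
prox(x) = [-5.9477, -5.8781, 0.8365]
||prox(x)||_1 = 5.9477 + 5.8781 + 0.8365 = 12.6623


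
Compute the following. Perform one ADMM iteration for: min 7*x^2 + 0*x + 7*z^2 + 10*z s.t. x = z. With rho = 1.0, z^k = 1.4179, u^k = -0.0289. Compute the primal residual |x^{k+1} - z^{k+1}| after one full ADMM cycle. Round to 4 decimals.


ADMM iteration with rho = 1.0, z^k = 1.4179, u^k = -0.0289
Step 1: x-update.
Minimize 7*x^2 + 0*x + (1.0/2)*(x - 1.4179 - 0.0289)^2
FOC: (2*7 + 1.0)*x = 0 + 1.0*(1.4179 + 0.0289)
x^{k+1} = 0.0965
Step 2: z-update.
Minimize 7*z^2 + 10*z + (1.0/2)*(0.0965 - z - 0.0289)^2
FOC: (2*7 + 1.0)*z = -10 + 1.0*(0.0965 - 0.0289)
z^{k+1} = -0.6622
Step 3: u-update.
u^{k+1} = -0.0289 + 0.0965 + 0.6622 = 0.7297
Step 4: Primal residual = |0.0965 + 0.6622| = 0.7586


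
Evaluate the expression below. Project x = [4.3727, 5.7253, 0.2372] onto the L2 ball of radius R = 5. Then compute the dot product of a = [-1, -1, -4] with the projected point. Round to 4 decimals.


Step 1: Compute ||x|| (intermediates to 6 decimals).
||x|| = sqrt(4.3727^2 + 5.7253^2 + 0.2372^2) = 7.208039
Step 2: Project.
Since ||x|| > R, scale = R/||x|| = 5/7.208039 = 0.69367, proj(x) = scale * x
proj(x) = [3.033211, 3.971469, 0.164539]
Step 3: Dot product.
a^T * proj(x) = -1*3.033211 - 1*3.971469 - 4*0.164539 = -7.6628


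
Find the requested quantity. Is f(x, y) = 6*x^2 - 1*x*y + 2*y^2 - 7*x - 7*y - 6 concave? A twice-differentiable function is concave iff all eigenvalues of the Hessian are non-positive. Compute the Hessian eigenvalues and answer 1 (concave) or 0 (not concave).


The Hessian of f(x,y) = 6*x^2 - 1*x*y + 2*y^2 - 7*x - 7*y - 6 is:
H = [[12, -1], [-1, 4]]
Trace = 12 + 4 = 16
Determinant = 12*4 - (-1)^2 = 47
Discriminant = (16)^2 - 4*47 = 68.0
Eigenvalues: lambda_1 = 3.8769, lambda_2 = 12.1231
The function is not concave.

0


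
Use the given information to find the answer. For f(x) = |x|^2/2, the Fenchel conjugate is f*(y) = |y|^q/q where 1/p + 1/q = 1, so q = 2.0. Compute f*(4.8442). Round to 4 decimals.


The conjugate exponent q satisfies 1/p + 1/q = 1.
p = 2, so q = 2/(2 - 1) = 2.0
|y|^q = 4.8442^2.0 = 23.4663
f*(4.8442) = 23.4663 / 2.0 = 11.7331


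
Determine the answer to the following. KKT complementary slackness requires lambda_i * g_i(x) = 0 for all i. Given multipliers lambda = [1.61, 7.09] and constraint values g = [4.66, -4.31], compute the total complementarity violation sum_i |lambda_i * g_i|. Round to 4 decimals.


KKT complementary slackness check:
lambda_1 * g_1 = 1.61 * 4.66 = 7.5026
lambda_2 * g_2 = 7.09 * -4.31 = -30.5579
Total violation = 7.5026 + 30.5579 = 38.0605


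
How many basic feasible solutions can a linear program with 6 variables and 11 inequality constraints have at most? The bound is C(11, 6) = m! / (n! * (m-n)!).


Each vertex corresponds to some choice of n active constraints out of m, so the number of vertices is at most C(m, n) = m! / (n!(m-n)!).
m = 11, n = 6
Numerator: 11 * 10 * 9 * 8 * 7 * 6
Denominator: 6! = 720
C(11, 6) = 462


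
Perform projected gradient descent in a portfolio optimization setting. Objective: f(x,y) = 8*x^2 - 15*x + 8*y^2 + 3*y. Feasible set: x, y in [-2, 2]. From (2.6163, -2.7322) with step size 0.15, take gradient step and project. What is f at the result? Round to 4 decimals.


Step 1: Compute gradient at (2.6163, -2.7322).
grad_x = 2*8*2.6163 - 15 = 26.8608
grad_y = 2*8*-2.7322 + 3 = -40.7152
Step 2: Gradient step.
x_raw = 2.6163 - 0.15*26.8608 = -1.4128
y_raw = -2.7322 - 0.15*-40.7152 = 3.3751
Step 3: Project onto [-2, 2].
x_proj = clip(-1.4128) = -1.4128
y_proj = clip(3.3751) = 2.0
Step 4: Evaluate f.
f(-1.4128, 2.0) = 75.1608


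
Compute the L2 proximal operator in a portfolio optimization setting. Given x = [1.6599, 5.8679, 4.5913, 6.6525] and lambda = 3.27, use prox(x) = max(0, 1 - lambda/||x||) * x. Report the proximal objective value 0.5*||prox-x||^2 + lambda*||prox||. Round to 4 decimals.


Step 1: Compute ||x||.
||x|| = 10.1254
Step 2: Compute scaling factor.
scale = max(0, 1 - 3.27/10.1254) = 0.677
Step 3: prox(x) = [1.1238, 3.9729, 3.1085, 4.5041]
||prox(x)|| = 6.8554
Step 4: Proximal objective.
0.5*||prox-x||^2 = 5.3465
lambda*||prox|| = 22.4172
Total = 27.7635


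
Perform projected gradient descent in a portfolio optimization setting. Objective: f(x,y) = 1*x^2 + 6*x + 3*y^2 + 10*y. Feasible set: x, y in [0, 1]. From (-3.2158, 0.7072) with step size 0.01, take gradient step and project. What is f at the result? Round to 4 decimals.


Step 1: Compute gradient at (-3.2158, 0.7072).
grad_x = 2*1*-3.2158 + 6 = -0.4316
grad_y = 2*3*0.7072 + 10 = 14.2432
Step 2: Gradient step.
x_raw = -3.2158 - 0.01*-0.4316 = -3.2115
y_raw = 0.7072 - 0.01*14.2432 = 0.5648
Step 3: Project onto [0, 1].
x_proj = clip(-3.2115) = 0.0
y_proj = clip(0.5648) = 0.5648
Step 4: Evaluate f.
f(0.0, 0.5648) = 6.6046


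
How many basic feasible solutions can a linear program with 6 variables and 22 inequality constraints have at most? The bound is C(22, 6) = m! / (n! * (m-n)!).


Each vertex corresponds to some choice of n active constraints out of m, so the number of vertices is at most C(m, n) = m! / (n!(m-n)!).
m = 22, n = 6
Numerator: 22 * 21 * 20 * 19 * 18 * 17
Denominator: 6! = 720
C(22, 6) = 74613


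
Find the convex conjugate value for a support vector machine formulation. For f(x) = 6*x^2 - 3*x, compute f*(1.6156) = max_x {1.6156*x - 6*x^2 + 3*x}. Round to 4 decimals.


f*(y) = sup_x {y*x - a*x^2 - b*x} = sup_x {(y-b)*x - a*x^2}
FOC: (y - b) - 2a*x = 0 => x* = (y - b)/(2a)
x* = (1.6156 + 3)/(2*6) = 0.3846
f*(1.6156) = (y-b)^2/(4a) = (1.6156 + 3)^2/(4*6)
= 21.3038/24 = 0.8877


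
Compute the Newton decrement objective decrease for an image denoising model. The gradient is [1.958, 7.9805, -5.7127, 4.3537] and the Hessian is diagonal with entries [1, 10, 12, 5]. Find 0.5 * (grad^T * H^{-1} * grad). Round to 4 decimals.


Step 1: H is diagonal, so H^(-1) * g = [1.958, 0.7981, -0.4761, 0.8707].
Step 2: g^T H^(-1) g = sum_i g_i^2 / H_ii
  = (1.958)^2/1 + (7.9805)^2/10 + (-5.7127)^2/12 + (4.3537)^2/5
  = 3.8338 + 6.3688 + 2.7196 + 3.7909 = 16.7131
Step 3: Objective decrease = 0.5 * g^T H^(-1) g = 8.3566


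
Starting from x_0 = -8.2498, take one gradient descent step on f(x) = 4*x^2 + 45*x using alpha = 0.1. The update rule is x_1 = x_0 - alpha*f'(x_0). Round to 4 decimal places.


We compute the gradient at x_0 and apply the update.
f'(x) = 8*x + 45
f'(-8.2498) = 8*-8.2498 + 45 = -20.9984
x_1 = -8.2498 - 0.1*-20.9984 = -6.15


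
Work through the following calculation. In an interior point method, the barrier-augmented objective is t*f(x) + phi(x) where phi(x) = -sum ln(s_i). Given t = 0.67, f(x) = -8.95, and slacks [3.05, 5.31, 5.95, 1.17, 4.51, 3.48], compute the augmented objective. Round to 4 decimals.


Step 1: Compute log-barrier.
ln values: [1.1151, 1.6696, 1.7834, 0.157, 1.5063, 1.247]
phi = -(1.1151 + 1.6696 + 1.7834 + 0.157 + 1.5063 + 1.247) = -7.4785
Step 2: Compute augmented objective.
t*f(x) = 0.67*-8.95 = -5.9965
Total = -5.9965 - 7.4785 = -13.475


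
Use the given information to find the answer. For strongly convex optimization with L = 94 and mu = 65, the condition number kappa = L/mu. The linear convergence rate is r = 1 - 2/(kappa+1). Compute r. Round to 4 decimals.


Step 1: Compute the condition number.
kappa = L/mu = 94/65 = 1.4462
Step 2: Compute the convergence rate.
r = 1 - 2/(kappa + 1) = 1 - 2*mu/(L + mu) = (L - mu)/(L + mu) = 29/159 = 0.1824


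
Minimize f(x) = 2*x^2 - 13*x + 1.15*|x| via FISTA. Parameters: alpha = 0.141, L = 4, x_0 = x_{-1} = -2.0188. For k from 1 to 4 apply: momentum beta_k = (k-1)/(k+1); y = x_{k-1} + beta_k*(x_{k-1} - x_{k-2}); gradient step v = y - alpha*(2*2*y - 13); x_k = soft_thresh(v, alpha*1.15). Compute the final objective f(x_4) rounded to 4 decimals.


FISTA on f(x) = 2*x^2 - 13*x + 1.15*|x|
L = 4, alpha = 0.141
Iteration 1: beta = 0.0, y = -2.0188 + 0.0*(-2.0188 + 2.0188) = -2.0188
  grad(y) = -21.0752, v = y - alpha*grad = 0.9528
  prox(v) = soft_thresh(0.9528, 0.1622) = 0.7907
Iteration 2: beta = 0.3333, y = 0.7907 + 0.3333*(0.7907 + 2.0188) = 1.7271
  grad(y) = -6.0914, v = y - alpha*grad = 2.586
  prox(v) = soft_thresh(2.586, 0.1622) = 2.4239
Iteration 3: beta = 0.5, y = 2.4239 + 0.5*(2.4239 - 0.7907) = 3.2405
  grad(y) = -0.038, v = y - alpha*grad = 3.2459
  prox(v) = soft_thresh(3.2459, 0.1622) = 3.0837
Iteration 4: beta = 0.6, y = 3.0837 + 0.6*(3.0837 - 2.4239) = 3.4796
  grad(y) = 0.9184, v = y - alpha*grad = 3.3501
  prox(v) = soft_thresh(3.3501, 0.1622) = 3.188
f(x_4) = 2*3.188^2 - 13*3.188 + 1.15*|3.188| = -17.4512


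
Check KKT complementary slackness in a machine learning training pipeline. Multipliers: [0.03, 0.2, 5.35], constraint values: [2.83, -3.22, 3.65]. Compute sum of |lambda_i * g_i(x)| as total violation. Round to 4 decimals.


KKT complementary slackness check:
lambda_1 * g_1 = 0.03 * 2.83 = 0.0849
lambda_2 * g_2 = 0.2 * -3.22 = -0.644
lambda_3 * g_3 = 5.35 * 3.65 = 19.5275
Total violation = 0.0849 + 0.644 + 19.5275 = 20.2564


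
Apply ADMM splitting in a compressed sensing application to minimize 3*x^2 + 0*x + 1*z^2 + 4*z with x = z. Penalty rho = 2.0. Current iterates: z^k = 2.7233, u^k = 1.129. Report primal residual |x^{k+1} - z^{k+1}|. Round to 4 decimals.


ADMM iteration with rho = 2.0, z^k = 2.7233, u^k = 1.129
Step 1: x-update.
Minimize 3*x^2 + 0*x + (2.0/2)*(x - 2.7233 + 1.129)^2
FOC: (2*3 + 2.0)*x = 0 + 2.0*(2.7233 - 1.129)
x^{k+1} = 0.3986
Step 2: z-update.
Minimize 1*z^2 + 4*z + (2.0/2)*(0.3986 - z + 1.129)^2
FOC: (2*1 + 2.0)*z = -4 + 2.0*(0.3986 + 1.129)
z^{k+1} = -0.2362
Step 3: u-update.
u^{k+1} = 1.129 + 0.3986 + 0.2362 = 1.7638
Step 4: Primal residual = |0.3986 + 0.2362| = 0.6348


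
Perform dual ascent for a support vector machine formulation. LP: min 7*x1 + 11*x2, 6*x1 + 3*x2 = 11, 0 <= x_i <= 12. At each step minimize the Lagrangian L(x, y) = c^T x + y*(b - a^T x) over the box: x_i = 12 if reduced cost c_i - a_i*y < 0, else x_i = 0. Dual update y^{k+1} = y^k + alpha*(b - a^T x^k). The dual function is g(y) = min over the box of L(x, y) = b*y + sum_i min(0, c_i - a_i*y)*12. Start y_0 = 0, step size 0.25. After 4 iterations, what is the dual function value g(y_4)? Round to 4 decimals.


Dual ascent for LP: min 7*x1 + 11*x2, 6*x1 + 3*x2 = 11, 0 <= x_i <= 12
Step 1: y^k = 0.0, reduced costs: (7.0, 11.0)
  x^k = (0.0, 0.0), subgradient = b - a^T x = 11.0
  y^{k+1} = 0.0 + 0.25*11.0 = 2.75
Step 2: y^k = 2.75, reduced costs: (-9.5, 2.75)
  x^k = (12.0, 0.0), subgradient = b - a^T x = -61.0
  y^{k+1} = 2.75 + 0.25*-61.0 = -12.5
Step 3: y^k = -12.5, reduced costs: (82.0, 48.5)
  x^k = (0.0, 0.0), subgradient = b - a^T x = 11.0
  y^{k+1} = -12.5 + 0.25*11.0 = -9.75
Step 4: y^k = -9.75, reduced costs: (65.5, 40.25)
  x^k = (0.0, 0.0), subgradient = b - a^T x = 11.0
  y^{k+1} = -9.75 + 0.25*11.0 = -7.0
Dual objective at y_4 = -7.0: reduced costs (49.0, 32.0), box minimizer x = (0.0, 0.0)
g(y_4) = b*y + (c1 - a1*y)*x1 + (c2 - a2*y)*x2 = 11*(-7.0) + 49.0*0.0 + 32.0*0.0 = -77.0 + 0.0 + 0.0 = -77.0
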